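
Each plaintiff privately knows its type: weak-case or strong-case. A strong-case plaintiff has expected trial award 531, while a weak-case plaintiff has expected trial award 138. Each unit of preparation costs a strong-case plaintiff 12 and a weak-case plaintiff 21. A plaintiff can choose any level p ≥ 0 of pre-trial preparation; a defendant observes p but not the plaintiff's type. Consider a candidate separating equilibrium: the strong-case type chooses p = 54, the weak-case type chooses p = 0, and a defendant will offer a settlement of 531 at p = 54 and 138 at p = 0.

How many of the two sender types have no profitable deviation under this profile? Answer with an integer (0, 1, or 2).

1

Weak-case type: stay at 0 → 138; mimic → 531 − 21 × 54 = -603. IC holds (138 ≥ -603).
Strong-case type: signal → 531 − 12 × 54 = -117; deviate to 0 → 138. IC fails (-117 < 138).
1 of 2 constraints hold, so this profile is not an equilibrium.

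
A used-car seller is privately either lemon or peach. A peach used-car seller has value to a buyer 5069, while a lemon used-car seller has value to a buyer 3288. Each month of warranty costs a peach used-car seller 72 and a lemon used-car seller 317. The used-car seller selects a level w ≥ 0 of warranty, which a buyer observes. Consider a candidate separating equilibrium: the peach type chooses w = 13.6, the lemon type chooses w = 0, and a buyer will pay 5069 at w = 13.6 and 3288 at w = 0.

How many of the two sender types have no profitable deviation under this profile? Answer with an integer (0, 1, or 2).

2

Peach type: signal → 5069 − 72 × 13.6 = 4089.8; deviate to 0 → 3288. IC holds (4089.8 ≥ 3288).
Lemon type: stay at 0 → 3288; mimic → 5069 − 317 × 13.6 = 757.8. IC holds (3288 ≥ 757.8).
2 of 2 constraints hold, so this is a separating equilibrium.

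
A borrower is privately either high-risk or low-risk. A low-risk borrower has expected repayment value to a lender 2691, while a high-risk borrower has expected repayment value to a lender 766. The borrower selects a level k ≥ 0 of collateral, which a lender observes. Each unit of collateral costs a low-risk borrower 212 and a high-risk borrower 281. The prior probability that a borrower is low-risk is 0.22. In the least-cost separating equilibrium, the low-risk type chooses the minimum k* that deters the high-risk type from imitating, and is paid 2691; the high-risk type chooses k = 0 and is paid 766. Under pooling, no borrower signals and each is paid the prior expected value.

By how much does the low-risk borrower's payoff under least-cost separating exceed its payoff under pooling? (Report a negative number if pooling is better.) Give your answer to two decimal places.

Least-cost separating signal: k* solves 766 = 2691 − 281·k*, so k* = (2691 − 766)/281 ≈ 6.8505.
Low-risk type's separating payoff: 2691 − 212 × k* = 2691 − 212 × (2691 − 766)/281 = 2691 − 408100/281 ≈ 1238.6868.
Pooling payoff: 0.22 × 2691 + 0.78 × 766 = 1189.5.
Difference: 1238.6868 − 1189.5 = 49.1868, i.e. 49.19 to two decimal places.
The low-risk type prefers to separate.

49.19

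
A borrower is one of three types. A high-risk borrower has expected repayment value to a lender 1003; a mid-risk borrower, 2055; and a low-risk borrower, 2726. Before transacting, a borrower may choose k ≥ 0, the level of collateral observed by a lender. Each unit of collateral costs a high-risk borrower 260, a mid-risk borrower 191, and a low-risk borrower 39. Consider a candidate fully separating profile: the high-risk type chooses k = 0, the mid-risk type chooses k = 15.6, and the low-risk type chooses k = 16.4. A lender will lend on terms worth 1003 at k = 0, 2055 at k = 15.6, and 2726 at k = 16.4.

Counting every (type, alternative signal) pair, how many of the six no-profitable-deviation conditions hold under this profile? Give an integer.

High-risk (own payoff 1003): to k=15.6 gives 2055 − 260×15.6 = -2001 → no gain ✓; to k=16.4 gives 2726 − 260×16.4 = -1538 → no gain ✓.
Low-risk (own payoff 2726 − 39×16.4 = 2086.4): to k=0 gives 1003 → no gain ✓; to k=15.6 gives 2055 − 39×15.6 = 1446.6 → no gain ✓.
Mid-risk (own payoff 2055 − 191×15.6 = -924.6): to k=0 gives 1003 → profitable ✗; to k=16.4 gives 2726 − 191×16.4 = -406.4 → profitable ✗.
4 of the 6 constraints hold; not an equilibrium.

4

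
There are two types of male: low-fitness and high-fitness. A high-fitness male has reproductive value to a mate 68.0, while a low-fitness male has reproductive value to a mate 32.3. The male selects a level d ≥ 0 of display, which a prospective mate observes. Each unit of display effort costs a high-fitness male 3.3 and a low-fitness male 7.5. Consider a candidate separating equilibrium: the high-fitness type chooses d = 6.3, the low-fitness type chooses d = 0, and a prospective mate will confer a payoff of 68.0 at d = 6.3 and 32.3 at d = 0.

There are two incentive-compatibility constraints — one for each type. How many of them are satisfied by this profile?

2

High-fitness type: signal → 68.0 − 3.3 × 6.3 = 47.21; deviate to 0 → 32.3. IC holds (47.21 ≥ 32.3).
Low-fitness type: stay at 0 → 32.3; mimic → 68.0 − 7.5 × 6.3 = 20.75. IC holds (32.3 ≥ 20.75).
2 of 2 constraints hold, so this is a separating equilibrium.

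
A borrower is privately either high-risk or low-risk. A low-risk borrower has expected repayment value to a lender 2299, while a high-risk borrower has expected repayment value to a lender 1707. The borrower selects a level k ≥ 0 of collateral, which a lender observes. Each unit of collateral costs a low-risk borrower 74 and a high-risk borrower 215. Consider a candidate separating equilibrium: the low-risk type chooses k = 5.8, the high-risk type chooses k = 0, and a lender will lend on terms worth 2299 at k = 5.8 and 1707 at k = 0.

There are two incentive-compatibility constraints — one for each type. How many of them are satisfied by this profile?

High-risk type: stay at 0 → 1707; mimic → 2299 − 215 × 5.8 = 1052. IC holds (1707 ≥ 1052).
Low-risk type: signal → 2299 − 74 × 5.8 = 1869.8; deviate to 0 → 1707. IC holds (1869.8 ≥ 1707).
2 of 2 constraints hold, so this is a separating equilibrium.

2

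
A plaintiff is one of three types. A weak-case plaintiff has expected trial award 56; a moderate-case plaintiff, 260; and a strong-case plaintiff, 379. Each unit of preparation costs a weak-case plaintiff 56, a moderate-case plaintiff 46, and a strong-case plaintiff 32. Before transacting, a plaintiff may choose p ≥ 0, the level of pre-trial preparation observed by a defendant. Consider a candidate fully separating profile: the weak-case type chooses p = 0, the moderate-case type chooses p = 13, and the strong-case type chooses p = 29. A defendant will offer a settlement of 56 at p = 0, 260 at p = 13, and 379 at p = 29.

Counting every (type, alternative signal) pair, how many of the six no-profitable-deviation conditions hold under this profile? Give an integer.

3

Weak-case (own payoff 56): to p=13 gives 260 − 56×13 = -468 → no gain ✓; to p=29 gives 379 − 56×29 = -1245 → no gain ✓.
Strong-case (own payoff 379 − 32×29 = -549): to p=0 gives 56 → profitable ✗; to p=13 gives 260 − 32×13 = -156 → profitable ✗.
Moderate-case (own payoff 260 − 46×13 = -338): to p=0 gives 56 → profitable ✗; to p=29 gives 379 − 46×29 = -955 → no gain ✓.
3 of the 6 constraints hold; not an equilibrium.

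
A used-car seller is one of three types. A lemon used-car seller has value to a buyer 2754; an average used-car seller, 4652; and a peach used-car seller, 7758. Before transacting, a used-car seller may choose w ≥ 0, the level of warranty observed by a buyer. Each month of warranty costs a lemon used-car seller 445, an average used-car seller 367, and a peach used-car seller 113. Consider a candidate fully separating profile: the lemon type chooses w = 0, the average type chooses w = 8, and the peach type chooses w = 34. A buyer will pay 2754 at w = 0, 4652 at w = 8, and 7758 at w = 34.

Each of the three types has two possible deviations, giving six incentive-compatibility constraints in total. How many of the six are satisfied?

5

Peach (own payoff 7758 − 113×34 = 3916): to w=0 gives 2754 → no gain ✓; to w=8 gives 4652 − 113×8 = 3748 → no gain ✓.
Average (own payoff 4652 − 367×8 = 1716): to w=0 gives 2754 → profitable ✗; to w=34 gives 7758 − 367×34 = -4720 → no gain ✓.
Lemon (own payoff 2754): to w=8 gives 4652 − 445×8 = 1092 → no gain ✓; to w=34 gives 7758 − 445×34 = -7372 → no gain ✓.
5 of the 6 constraints hold; not an equilibrium.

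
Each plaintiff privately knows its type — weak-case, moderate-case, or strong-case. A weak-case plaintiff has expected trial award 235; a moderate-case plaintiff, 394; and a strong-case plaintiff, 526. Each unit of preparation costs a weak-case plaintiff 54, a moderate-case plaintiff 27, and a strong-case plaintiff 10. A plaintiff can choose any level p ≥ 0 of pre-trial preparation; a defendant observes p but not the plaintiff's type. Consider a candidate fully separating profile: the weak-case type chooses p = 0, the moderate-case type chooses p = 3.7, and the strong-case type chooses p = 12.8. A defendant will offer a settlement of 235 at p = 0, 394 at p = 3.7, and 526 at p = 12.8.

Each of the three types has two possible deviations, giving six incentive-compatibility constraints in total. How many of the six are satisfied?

Moderate-case (own payoff 394 − 27×3.7 = 294.1): to p=0 gives 235 → no gain ✓; to p=12.8 gives 526 − 27×12.8 = 180.4 → no gain ✓.
Weak-case (own payoff 235): to p=3.7 gives 394 − 54×3.7 = 194.2 → no gain ✓; to p=12.8 gives 526 − 54×12.8 = -165.2 → no gain ✓.
Strong-case (own payoff 526 − 10×12.8 = 398): to p=0 gives 235 → no gain ✓; to p=3.7 gives 394 − 10×3.7 = 357 → no gain ✓.
6 of the 6 constraints hold; this profile is a separating equilibrium.

6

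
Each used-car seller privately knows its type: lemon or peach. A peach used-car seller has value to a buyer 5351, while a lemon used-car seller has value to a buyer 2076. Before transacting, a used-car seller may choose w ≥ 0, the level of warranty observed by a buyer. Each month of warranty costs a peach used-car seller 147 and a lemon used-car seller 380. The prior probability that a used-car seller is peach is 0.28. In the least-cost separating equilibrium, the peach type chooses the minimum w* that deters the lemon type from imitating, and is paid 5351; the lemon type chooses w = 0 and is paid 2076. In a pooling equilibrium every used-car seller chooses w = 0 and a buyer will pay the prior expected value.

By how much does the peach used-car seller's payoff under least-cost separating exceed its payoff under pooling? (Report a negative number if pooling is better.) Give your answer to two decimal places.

1091.09

Least-cost separating signal: w* solves 2076 = 5351 − 380·w*, so w* = (5351 − 2076)/380 ≈ 8.6184.
Peach type's separating payoff: 5351 − 147 × w* = 5351 − 147 × (5351 − 2076)/380 = 5351 − 481425/380 ≈ 4084.0921.
Pooling payoff: 0.28 × 5351 + 0.72 × 2076 = 2993.
Difference: 4084.0921 − 2993 = 1091.0921, i.e. 1091.09 to two decimal places.
The peach type prefers to separate.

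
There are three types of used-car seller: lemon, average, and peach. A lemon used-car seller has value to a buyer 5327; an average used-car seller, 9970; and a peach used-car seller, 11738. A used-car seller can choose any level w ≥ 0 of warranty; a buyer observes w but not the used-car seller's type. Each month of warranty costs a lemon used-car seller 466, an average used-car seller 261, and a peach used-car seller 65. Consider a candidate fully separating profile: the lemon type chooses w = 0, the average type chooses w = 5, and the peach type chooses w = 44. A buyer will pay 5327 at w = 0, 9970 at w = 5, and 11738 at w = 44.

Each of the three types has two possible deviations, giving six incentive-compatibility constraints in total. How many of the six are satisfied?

4

Lemon (own payoff 5327): to w=5 gives 9970 − 466×5 = 7640 → profitable ✗; to w=44 gives 11738 − 466×44 = -8766 → no gain ✓.
Peach (own payoff 11738 − 65×44 = 8878): to w=0 gives 5327 → no gain ✓; to w=5 gives 9970 − 65×5 = 9645 → profitable ✗.
Average (own payoff 9970 − 261×5 = 8665): to w=0 gives 5327 → no gain ✓; to w=44 gives 11738 − 261×44 = 254 → no gain ✓.
4 of the 6 constraints hold; not an equilibrium.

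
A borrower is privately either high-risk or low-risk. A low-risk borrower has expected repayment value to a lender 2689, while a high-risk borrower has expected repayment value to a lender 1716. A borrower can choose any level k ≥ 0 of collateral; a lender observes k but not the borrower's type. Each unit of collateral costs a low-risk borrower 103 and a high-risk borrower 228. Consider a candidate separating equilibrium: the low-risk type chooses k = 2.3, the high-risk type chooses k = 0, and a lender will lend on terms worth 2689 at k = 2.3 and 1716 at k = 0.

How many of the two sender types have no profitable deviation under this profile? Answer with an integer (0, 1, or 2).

1

High-risk type: stay at 0 → 1716; mimic → 2689 − 228 × 2.3 = 2164.6. IC fails (1716 < 2164.6).
Low-risk type: signal → 2689 − 103 × 2.3 = 2452.1; deviate to 0 → 1716. IC holds (2452.1 ≥ 1716).
1 of 2 constraints hold, so this profile is not an equilibrium.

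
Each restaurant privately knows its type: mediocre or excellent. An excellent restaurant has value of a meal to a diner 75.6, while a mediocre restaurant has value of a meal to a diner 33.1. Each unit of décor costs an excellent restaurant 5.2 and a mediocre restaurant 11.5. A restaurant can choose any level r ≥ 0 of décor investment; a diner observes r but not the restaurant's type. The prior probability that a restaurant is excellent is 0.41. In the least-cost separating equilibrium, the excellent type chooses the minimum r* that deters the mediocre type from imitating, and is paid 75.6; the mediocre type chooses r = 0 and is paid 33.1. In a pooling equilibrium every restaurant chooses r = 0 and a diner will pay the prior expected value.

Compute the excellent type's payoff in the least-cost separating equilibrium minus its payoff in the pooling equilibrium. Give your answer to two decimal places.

Least-cost separating signal: r* solves 33.1 = 75.6 − 11.5·r*, so r* = (75.6 − 33.1)/11.5 ≈ 3.6957.
Excellent type's separating payoff: 75.6 − 5.2 × r* = 75.6 − 5.2 × (75.6 − 33.1)/11.5 = 75.6 − 221/11.5 ≈ 56.3826.
Pooling payoff: 0.41 × 75.6 + 0.59 × 33.1 = 50.525.
Difference: 56.3826 − 50.525 = 5.8576, i.e. 5.86 to two decimal places.
The excellent type prefers to separate.

5.86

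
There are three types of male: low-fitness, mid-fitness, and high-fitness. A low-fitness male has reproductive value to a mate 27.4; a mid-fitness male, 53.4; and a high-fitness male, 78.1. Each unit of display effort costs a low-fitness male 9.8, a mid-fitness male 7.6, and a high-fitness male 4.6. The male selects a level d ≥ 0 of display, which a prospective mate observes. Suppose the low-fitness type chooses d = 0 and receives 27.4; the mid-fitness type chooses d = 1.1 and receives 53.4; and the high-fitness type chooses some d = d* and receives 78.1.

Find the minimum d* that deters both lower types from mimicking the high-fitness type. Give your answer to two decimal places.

Low-fitness type (on-path payoff 27.4) won't mimic when 27.4 ≥ 78.1 − 9.8·d*, i.e. d* ≥ 5.17.
Mid-fitness type (on-path payoff 53.4 − 7.6×1.1 = 45.04) won't mimic when 45.04 ≥ 78.1 − 7.6·d*, i.e. d* ≥ 4.35.
Both must hold, so d* = max(5.17, 4.35) = 5.17. The low-fitness type's constraint binds.

5.17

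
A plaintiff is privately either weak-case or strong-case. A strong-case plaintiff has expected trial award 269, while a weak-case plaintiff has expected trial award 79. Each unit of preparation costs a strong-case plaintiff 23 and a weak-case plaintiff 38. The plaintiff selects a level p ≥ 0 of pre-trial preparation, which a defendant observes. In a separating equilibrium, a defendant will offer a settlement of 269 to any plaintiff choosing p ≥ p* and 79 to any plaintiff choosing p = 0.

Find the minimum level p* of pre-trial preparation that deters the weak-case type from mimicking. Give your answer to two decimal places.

A weak-case plaintiff choosing p = 0 receives 79.
Imitating at p* instead would pay 269 at cost 38·p*, netting 269 − 38·p*.
Indifference: 79 = 269 − 38·p*, so p* = (269 − 79) / 38 = 5.00.
At p* the weak-case type's incentive constraint just binds; the strong-case type strictly prefers p* since its per-unit cost is lower.

5.00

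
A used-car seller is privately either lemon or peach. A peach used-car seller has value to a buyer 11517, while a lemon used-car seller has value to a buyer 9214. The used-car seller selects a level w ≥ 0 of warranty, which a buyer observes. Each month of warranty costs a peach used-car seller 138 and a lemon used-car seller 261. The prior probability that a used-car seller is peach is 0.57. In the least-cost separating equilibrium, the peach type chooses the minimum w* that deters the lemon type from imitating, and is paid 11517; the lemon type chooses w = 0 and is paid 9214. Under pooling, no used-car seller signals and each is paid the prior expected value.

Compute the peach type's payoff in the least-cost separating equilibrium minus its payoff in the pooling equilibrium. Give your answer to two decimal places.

Least-cost separating signal: w* solves 9214 = 11517 − 261·w*, so w* = (11517 − 9214)/261 ≈ 8.8238.
Peach type's separating payoff: 11517 − 138 × w* = 11517 − 138 × (11517 − 9214)/261 = 11517 − 317814/261 ≈ 10299.3218.
Pooling payoff: 0.57 × 11517 + 0.43 × 9214 = 10526.71.
Difference: 10299.3218 − 10526.71 = -227.3882, i.e. -227.39 to two decimal places.
The peach type would prefer the pooling outcome.

-227.39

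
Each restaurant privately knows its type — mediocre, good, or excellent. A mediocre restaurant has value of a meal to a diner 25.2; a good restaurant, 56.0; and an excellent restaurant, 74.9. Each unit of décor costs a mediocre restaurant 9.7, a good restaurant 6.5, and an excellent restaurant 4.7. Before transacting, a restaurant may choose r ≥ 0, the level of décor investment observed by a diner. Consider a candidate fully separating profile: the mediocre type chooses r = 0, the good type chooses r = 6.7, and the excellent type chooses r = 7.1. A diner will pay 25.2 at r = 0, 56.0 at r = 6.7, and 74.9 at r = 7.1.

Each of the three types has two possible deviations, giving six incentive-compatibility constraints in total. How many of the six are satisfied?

Mediocre (own payoff 25.2): to r=6.7 gives 56.0 − 9.7×6.7 = -8.99 → no gain ✓; to r=7.1 gives 74.9 − 9.7×7.1 = 6.03 → no gain ✓.
Good (own payoff 56.0 − 6.5×6.7 = 12.45): to r=0 gives 25.2 → profitable ✗; to r=7.1 gives 74.9 − 6.5×7.1 = 28.75 → profitable ✗.
Excellent (own payoff 74.9 − 4.7×7.1 = 41.53): to r=0 gives 25.2 → no gain ✓; to r=6.7 gives 56.0 − 4.7×6.7 = 24.51 → no gain ✓.
4 of the 6 constraints hold; not an equilibrium.

4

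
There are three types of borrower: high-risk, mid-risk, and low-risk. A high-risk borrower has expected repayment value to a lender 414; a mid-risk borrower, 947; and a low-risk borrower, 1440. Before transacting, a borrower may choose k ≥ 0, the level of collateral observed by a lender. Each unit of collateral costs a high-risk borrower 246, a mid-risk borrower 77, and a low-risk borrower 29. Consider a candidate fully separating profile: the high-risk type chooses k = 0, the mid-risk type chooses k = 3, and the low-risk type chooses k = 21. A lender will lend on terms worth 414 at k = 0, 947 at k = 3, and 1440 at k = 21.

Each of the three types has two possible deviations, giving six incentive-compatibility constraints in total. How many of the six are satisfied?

Low-risk (own payoff 1440 − 29×21 = 831): to k=0 gives 414 → no gain ✓; to k=3 gives 947 − 29×3 = 860 → profitable ✗.
Mid-risk (own payoff 947 − 77×3 = 716): to k=0 gives 414 → no gain ✓; to k=21 gives 1440 − 77×21 = -177 → no gain ✓.
High-risk (own payoff 414): to k=3 gives 947 − 246×3 = 209 → no gain ✓; to k=21 gives 1440 − 246×21 = -3726 → no gain ✓.
5 of the 6 constraints hold; not an equilibrium.

5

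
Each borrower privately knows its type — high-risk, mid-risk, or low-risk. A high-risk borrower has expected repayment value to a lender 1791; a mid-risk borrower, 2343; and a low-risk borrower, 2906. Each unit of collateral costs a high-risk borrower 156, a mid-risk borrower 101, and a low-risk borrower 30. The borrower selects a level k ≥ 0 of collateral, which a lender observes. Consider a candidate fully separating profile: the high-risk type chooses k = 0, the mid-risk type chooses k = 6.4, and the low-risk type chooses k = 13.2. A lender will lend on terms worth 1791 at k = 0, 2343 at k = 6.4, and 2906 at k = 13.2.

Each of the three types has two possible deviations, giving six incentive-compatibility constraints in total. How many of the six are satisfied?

Low-risk (own payoff 2906 − 30×13.2 = 2510): to k=0 gives 1791 → no gain ✓; to k=6.4 gives 2343 − 30×6.4 = 2151 → no gain ✓.
High-risk (own payoff 1791): to k=6.4 gives 2343 − 156×6.4 = 1344.6 → no gain ✓; to k=13.2 gives 2906 − 156×13.2 = 846.8 → no gain ✓.
Mid-risk (own payoff 2343 − 101×6.4 = 1696.6): to k=0 gives 1791 → profitable ✗; to k=13.2 gives 2906 − 101×13.2 = 1572.8 → no gain ✓.
5 of the 6 constraints hold; not an equilibrium.

5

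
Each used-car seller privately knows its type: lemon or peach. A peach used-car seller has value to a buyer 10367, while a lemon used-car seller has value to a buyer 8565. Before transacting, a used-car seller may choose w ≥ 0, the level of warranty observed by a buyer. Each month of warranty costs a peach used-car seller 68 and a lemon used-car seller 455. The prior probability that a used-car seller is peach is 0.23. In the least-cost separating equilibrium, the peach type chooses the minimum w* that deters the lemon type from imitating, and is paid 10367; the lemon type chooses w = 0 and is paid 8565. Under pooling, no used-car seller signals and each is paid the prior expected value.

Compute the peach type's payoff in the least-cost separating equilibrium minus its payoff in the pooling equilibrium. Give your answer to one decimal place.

1118.2

Least-cost separating signal: w* solves 8565 = 10367 − 455·w*, so w* = (10367 − 8565)/455 ≈ 3.9604.
Peach type's separating payoff: 10367 − 68 × w* = 10367 − 68 × (10367 − 8565)/455 = 10367 − 122536/455 ≈ 10097.690.
Pooling payoff: 0.23 × 10367 + 0.77 × 8565 = 8979.46.
Difference: 10097.690 − 8979.46 = 1118.23, i.e. 1118.2 to one decimal place.
The peach type prefers to separate.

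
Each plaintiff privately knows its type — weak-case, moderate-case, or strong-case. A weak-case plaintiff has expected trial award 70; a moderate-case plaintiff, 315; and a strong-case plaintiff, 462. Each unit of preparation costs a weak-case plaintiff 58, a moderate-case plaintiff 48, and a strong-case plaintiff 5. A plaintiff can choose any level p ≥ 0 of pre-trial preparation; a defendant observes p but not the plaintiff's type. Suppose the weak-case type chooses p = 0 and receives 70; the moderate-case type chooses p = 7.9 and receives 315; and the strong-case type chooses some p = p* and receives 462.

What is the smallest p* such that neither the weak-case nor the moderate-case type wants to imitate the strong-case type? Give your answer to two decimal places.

Moderate-case type (on-path payoff 315 − 48×7.9 = -64.2) won't mimic when -64.2 ≥ 462 − 48·p*, i.e. p* ≥ 10.96.
Weak-case type (on-path payoff 70) won't mimic when 70 ≥ 462 − 58·p*, i.e. p* ≥ 6.76.
Both must hold, so p* = max(6.76, 10.96) = 10.96. The moderate-case type's constraint binds.

10.96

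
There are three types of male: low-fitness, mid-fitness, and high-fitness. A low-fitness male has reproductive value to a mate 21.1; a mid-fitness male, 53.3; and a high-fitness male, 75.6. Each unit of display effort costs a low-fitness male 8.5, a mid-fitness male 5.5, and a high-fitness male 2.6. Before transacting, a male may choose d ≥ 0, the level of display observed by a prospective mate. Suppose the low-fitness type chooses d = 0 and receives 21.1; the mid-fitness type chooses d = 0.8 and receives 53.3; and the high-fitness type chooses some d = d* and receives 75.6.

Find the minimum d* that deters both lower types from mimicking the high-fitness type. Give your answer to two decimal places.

6.41

Low-fitness type (on-path payoff 21.1) won't mimic when 21.1 ≥ 75.6 − 8.5·d*, i.e. d* ≥ 6.41.
Mid-fitness type (on-path payoff 53.3 − 5.5×0.8 = 48.9) won't mimic when 48.9 ≥ 75.6 − 5.5·d*, i.e. d* ≥ 4.85.
Both must hold, so d* = max(6.41, 4.85) = 6.41. The low-fitness type's constraint binds.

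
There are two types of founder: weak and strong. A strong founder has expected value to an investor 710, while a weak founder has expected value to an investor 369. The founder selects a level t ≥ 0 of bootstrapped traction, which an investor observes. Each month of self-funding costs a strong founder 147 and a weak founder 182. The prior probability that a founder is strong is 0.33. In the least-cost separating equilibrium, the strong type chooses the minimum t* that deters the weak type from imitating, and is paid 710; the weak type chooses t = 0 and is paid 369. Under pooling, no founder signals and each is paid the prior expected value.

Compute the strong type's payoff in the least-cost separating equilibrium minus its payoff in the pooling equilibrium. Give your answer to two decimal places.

-46.95

Least-cost separating signal: t* solves 369 = 710 − 182·t*, so t* = (710 − 369)/182 ≈ 1.8736.
Strong type's separating payoff: 710 − 147 × t* = 710 − 147 × (710 − 369)/182 = 710 − 50127/182 ≈ 434.5769.
Pooling payoff: 0.33 × 710 + 0.67 × 369 = 481.53.
Difference: 434.5769 − 481.53 = -46.9531, i.e. -46.95 to two decimal places.
The strong type would prefer the pooling outcome.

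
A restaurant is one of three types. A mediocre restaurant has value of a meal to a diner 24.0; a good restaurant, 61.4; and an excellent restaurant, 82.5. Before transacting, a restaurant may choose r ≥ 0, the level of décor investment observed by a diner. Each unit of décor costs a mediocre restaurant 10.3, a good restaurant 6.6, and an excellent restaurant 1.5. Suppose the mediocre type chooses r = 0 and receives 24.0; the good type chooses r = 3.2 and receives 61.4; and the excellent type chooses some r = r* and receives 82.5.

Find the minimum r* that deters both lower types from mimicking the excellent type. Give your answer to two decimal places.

6.40

Good type (on-path payoff 61.4 − 6.6×3.2 = 40.28) won't mimic when 40.28 ≥ 82.5 − 6.6·r*, i.e. r* ≥ 6.40.
Mediocre type (on-path payoff 24.0) won't mimic when 24.0 ≥ 82.5 − 10.3·r*, i.e. r* ≥ 5.68.
Both must hold, so r* = max(5.68, 6.40) = 6.40. The good type's constraint binds.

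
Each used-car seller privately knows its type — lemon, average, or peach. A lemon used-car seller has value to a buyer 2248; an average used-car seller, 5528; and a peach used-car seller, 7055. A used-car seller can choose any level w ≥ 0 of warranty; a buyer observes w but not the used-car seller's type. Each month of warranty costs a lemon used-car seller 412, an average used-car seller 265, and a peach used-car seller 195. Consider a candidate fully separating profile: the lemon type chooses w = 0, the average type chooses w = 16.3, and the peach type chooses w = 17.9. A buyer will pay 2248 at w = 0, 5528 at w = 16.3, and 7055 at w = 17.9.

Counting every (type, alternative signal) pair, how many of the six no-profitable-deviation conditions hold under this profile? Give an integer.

Lemon (own payoff 2248): to w=16.3 gives 5528 − 412×16.3 = -1187.6 → no gain ✓; to w=17.9 gives 7055 − 412×17.9 = -319.8 → no gain ✓.
Peach (own payoff 7055 − 195×17.9 = 3564.5): to w=0 gives 2248 → no gain ✓; to w=16.3 gives 5528 − 195×16.3 = 2349.5 → no gain ✓.
Average (own payoff 5528 − 265×16.3 = 1208.5): to w=0 gives 2248 → profitable ✗; to w=17.9 gives 7055 − 265×17.9 = 2311.5 → profitable ✗.
4 of the 6 constraints hold; not an equilibrium.

4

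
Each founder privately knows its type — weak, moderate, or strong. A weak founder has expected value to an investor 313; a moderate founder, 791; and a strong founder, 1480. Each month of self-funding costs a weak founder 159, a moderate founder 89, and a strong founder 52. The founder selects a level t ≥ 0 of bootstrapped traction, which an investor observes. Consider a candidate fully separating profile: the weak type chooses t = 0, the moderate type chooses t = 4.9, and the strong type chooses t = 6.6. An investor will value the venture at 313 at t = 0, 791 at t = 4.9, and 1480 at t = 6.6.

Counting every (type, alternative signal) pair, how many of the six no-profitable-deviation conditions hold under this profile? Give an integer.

4

Moderate (own payoff 791 − 89×4.9 = 354.9): to t=0 gives 313 → no gain ✓; to t=6.6 gives 1480 − 89×6.6 = 892.6 → profitable ✗.
Strong (own payoff 1480 − 52×6.6 = 1136.8): to t=0 gives 313 → no gain ✓; to t=4.9 gives 791 − 52×4.9 = 536.2 → no gain ✓.
Weak (own payoff 313): to t=4.9 gives 791 − 159×4.9 = 11.9 → no gain ✓; to t=6.6 gives 1480 − 159×6.6 = 430.6 → profitable ✗.
4 of the 6 constraints hold; not an equilibrium.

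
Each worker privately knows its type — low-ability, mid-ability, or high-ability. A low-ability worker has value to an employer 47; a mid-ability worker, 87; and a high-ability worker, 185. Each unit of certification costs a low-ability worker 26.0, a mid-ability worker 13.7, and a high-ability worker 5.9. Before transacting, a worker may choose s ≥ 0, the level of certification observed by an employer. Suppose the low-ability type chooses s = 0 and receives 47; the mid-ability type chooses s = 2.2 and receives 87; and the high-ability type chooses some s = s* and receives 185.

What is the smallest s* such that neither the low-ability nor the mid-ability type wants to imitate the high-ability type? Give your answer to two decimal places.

9.35

Low-ability type (on-path payoff 47) won't mimic when 47 ≥ 185 − 26.0·s*, i.e. s* ≥ 5.31.
Mid-ability type (on-path payoff 87 − 13.7×2.2 = 56.86) won't mimic when 56.86 ≥ 185 − 13.7·s*, i.e. s* ≥ 9.35.
Both must hold, so s* = max(5.31, 9.35) = 9.35. The mid-ability type's constraint binds.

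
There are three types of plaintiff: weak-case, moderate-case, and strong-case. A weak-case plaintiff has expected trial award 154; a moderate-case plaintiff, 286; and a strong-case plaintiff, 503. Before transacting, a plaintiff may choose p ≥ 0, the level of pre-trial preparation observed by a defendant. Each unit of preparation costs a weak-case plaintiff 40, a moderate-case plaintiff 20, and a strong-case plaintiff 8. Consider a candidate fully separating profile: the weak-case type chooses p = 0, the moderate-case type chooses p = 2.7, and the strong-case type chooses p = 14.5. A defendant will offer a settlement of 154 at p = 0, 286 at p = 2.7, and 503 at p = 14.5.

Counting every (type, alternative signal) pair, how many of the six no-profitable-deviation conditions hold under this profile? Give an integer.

Strong-case (own payoff 503 − 8×14.5 = 387): to p=0 gives 154 → no gain ✓; to p=2.7 gives 286 − 8×2.7 = 264.4 → no gain ✓.
Moderate-case (own payoff 286 − 20×2.7 = 232): to p=0 gives 154 → no gain ✓; to p=14.5 gives 503 − 20×14.5 = 213 → no gain ✓.
Weak-case (own payoff 154): to p=2.7 gives 286 − 40×2.7 = 178 → profitable ✗; to p=14.5 gives 503 − 40×14.5 = -77 → no gain ✓.
5 of the 6 constraints hold; not an equilibrium.

5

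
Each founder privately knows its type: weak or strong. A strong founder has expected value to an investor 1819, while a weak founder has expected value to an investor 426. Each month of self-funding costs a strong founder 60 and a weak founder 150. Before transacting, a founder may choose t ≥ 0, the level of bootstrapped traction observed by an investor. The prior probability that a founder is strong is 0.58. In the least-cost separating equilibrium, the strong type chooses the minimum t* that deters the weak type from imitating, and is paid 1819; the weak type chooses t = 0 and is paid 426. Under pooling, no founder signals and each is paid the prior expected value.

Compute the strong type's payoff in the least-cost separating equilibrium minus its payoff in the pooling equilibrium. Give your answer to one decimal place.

Least-cost separating signal: t* solves 426 = 1819 − 150·t*, so t* = (1819 − 426)/150 ≈ 9.2867.
Strong type's separating payoff: 1819 − 60 × t* = 1819 − 60 × (1819 − 426)/150 = 1819 − 83580/150 = 1261.8.
Pooling payoff: 0.58 × 1819 + 0.42 × 426 = 1233.94.
Difference: 1261.8 − 1233.94 = 27.86, i.e. 27.9 to one decimal place.
The strong type prefers to separate.

27.9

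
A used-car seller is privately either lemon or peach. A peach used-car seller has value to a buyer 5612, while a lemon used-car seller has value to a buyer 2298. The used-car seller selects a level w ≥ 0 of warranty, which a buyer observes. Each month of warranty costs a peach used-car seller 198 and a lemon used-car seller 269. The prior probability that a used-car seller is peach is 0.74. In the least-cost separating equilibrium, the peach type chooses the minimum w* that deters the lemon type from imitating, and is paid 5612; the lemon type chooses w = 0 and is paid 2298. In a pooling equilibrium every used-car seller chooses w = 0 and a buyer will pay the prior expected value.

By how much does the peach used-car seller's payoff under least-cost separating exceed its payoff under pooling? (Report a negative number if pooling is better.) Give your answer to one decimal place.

Least-cost separating signal: w* solves 2298 = 5612 − 269·w*, so w* = (5612 − 2298)/269 ≈ 12.3197.
Peach type's separating payoff: 5612 − 198 × w* = 5612 − 198 × (5612 − 2298)/269 = 5612 − 656172/269 ≈ 3172.699.
Pooling payoff: 0.74 × 5612 + 0.26 × 2298 = 4750.36.
Difference: 3172.699 − 4750.36 = -1577.661, i.e. -1577.7 to one decimal place.
The peach type would prefer the pooling outcome.

-1577.7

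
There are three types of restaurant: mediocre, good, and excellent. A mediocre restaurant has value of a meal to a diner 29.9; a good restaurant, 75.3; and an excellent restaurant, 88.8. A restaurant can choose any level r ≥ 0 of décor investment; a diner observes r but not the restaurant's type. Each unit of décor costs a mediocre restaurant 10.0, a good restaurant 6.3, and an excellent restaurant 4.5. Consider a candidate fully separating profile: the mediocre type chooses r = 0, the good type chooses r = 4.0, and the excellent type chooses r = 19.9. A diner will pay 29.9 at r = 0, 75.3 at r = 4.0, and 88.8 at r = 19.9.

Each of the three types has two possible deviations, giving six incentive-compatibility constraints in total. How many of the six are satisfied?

3

Good (own payoff 75.3 − 6.3×4.0 = 50.1): to r=0 gives 29.9 → no gain ✓; to r=19.9 gives 88.8 − 6.3×19.9 = -36.57 → no gain ✓.
Mediocre (own payoff 29.9): to r=4.0 gives 75.3 − 10.0×4.0 = 35.3 → profitable ✗; to r=19.9 gives 88.8 − 10.0×19.9 = -110.2 → no gain ✓.
Excellent (own payoff 88.8 − 4.5×19.9 = -0.75): to r=0 gives 29.9 → profitable ✗; to r=4.0 gives 75.3 − 4.5×4.0 = 57.3 → profitable ✗.
3 of the 6 constraints hold; not an equilibrium.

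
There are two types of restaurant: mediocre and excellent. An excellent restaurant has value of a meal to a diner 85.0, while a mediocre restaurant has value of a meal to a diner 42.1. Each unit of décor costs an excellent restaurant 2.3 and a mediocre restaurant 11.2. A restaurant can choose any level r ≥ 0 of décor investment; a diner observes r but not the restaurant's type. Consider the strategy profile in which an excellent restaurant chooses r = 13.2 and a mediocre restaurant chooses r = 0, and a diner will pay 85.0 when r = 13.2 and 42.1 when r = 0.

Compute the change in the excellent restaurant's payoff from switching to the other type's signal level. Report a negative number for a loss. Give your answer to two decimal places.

Playing r = 13.2 the excellent restaurant receives 85.0 − 2.3 × 13.2 = 54.64.
Deviating to r = 0 yields 42.1 instead.
Gain from deviating: 42.1 − 54.64 = -12.54.
The gain is negative, so the excellent type's incentive-compatibility constraint is satisfied.

-12.54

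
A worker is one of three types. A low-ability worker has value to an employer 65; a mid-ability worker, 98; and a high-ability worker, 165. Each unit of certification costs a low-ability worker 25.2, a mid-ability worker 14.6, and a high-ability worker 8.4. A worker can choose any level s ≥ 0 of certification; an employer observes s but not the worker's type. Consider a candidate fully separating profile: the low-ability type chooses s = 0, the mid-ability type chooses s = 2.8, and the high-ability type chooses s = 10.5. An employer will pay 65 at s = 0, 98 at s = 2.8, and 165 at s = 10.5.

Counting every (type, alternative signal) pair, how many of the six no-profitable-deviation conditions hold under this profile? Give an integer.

5

Mid-ability (own payoff 98 − 14.6×2.8 = 57.12): to s=0 gives 65 → profitable ✗; to s=10.5 gives 165 − 14.6×10.5 = 11.7 → no gain ✓.
High-ability (own payoff 165 − 8.4×10.5 = 76.8): to s=0 gives 65 → no gain ✓; to s=2.8 gives 98 − 8.4×2.8 = 74.48 → no gain ✓.
Low-ability (own payoff 65): to s=2.8 gives 98 − 25.2×2.8 = 27.44 → no gain ✓; to s=10.5 gives 165 − 25.2×10.5 = -99.6 → no gain ✓.
5 of the 6 constraints hold; not an equilibrium.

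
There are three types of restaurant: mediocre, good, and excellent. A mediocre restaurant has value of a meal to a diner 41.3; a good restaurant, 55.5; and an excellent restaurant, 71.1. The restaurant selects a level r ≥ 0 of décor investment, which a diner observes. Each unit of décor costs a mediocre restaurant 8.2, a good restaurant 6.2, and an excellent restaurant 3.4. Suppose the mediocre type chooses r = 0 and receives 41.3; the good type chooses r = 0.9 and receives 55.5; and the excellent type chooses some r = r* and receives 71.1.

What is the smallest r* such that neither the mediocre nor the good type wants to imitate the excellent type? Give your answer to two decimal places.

Mediocre type (on-path payoff 41.3) won't mimic when 41.3 ≥ 71.1 − 8.2·r*, i.e. r* ≥ 3.63.
Good type (on-path payoff 55.5 − 6.2×0.9 = 49.92) won't mimic when 49.92 ≥ 71.1 − 6.2·r*, i.e. r* ≥ 3.42.
Both must hold, so r* = max(3.63, 3.42) = 3.63. The mediocre type's constraint binds.

3.63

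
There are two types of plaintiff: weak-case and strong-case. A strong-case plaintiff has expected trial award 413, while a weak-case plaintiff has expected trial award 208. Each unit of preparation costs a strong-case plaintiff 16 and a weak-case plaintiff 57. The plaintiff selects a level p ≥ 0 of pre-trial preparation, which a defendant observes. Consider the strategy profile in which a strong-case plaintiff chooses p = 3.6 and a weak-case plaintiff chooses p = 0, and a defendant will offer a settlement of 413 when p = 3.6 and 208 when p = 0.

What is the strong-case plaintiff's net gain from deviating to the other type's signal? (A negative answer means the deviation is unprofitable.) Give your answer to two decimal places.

-147.40

Playing p = 3.6 the strong-case plaintiff receives 413 − 16 × 3.6 = 355.4.
Deviating to p = 0 yields 208 instead.
Gain from deviating: 208 − 355.4 = -147.40.
The gain is negative, so the strong-case type's incentive-compatibility constraint is satisfied.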